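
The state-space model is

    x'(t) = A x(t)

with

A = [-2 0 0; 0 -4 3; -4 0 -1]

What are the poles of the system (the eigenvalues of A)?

-4, -2, -1

det(sI - A) = s^3 - (tr A)s^2 + (M11 + M22 + M33)s - det A, where Mii is the 2×2 principal minor of A obtained by deleting row i and column i.
tr A = (-2) + (-4) + (-1) = -7; M11 = (-4)·(-1) - 3·0 = 4 - 0 = 4; M22 = (-2)·(-1) - 0·(-4) = 2 - 0 = 2; M33 = (-2)·(-4) - 0·0 = 8 - 0 = 8; sum of minors = 14.
det A = (-2)·((-4)·(-1) - 3·0) - 0·(0·(-1) - 3·(-4)) + 0·(0·0 - (-4)·(-4)) = (-2)·4 - 0·12 + 0·(-16) = -8.
So p(s) = det(sI - A) = s^3 + 7s^2 + 14s + 8.
Rational-root test: any integer root divides 8. Testing small divisors, s = -1 works: p(-1) = -1 + 7 + (-14) + 8 = 0, so (s + 1) is a factor.
Dividing, p(s) = (s + 1)(s^2 + 6s + 8).
Factor s^2 + 6s + 8: two numbers with sum -6 and product 8 are -2 and -4, so s^2 + 6s + 8 = (s + 2)(s + 4).
Hence p(s) = (s + 1) (s + 2) (s + 4), with roots -4, -2, -1.
All eigenvalues have negative real part, so the system is asymptotically stable.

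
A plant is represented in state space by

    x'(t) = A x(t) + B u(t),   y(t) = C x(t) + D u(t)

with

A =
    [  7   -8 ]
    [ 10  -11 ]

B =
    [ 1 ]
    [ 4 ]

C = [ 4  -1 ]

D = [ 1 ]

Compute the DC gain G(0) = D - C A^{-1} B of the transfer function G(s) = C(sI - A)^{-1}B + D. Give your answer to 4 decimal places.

-21.0000

G(0) = C(-A)^{-1}B + D = -C A^{-1} B + D.
det A = 3, so A^{-1} = (1/3)·adj(A) = [[-11/3, 8/3], [-10/3, 7/3]]
A^{-1} B = [7, 6]^T
C A^{-1} B = 22
G(0) = D - C A^{-1} B = 1 - (22) = -21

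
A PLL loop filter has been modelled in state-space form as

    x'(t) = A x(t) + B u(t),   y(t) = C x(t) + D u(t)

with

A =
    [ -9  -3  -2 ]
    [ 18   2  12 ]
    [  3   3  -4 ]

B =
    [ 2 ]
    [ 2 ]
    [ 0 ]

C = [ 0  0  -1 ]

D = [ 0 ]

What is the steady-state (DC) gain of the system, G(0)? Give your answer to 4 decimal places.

G(0) = C(-A)^{-1}B + D = -C A^{-1} B + D.
det A = -24, so A^{-1} = (1/-24)·adj(A) = [[11/6, 3/4, 4/3], [-9/2, -7/4, -3], [-2, -3/4, -3/2]]
A^{-1} B = [31/6, -25/2, -11/2]^T
C A^{-1} B = 11/2
G(0) = D - C A^{-1} B = 0 - (11/2) = -11/2 ≈ -5.5000

-5.5000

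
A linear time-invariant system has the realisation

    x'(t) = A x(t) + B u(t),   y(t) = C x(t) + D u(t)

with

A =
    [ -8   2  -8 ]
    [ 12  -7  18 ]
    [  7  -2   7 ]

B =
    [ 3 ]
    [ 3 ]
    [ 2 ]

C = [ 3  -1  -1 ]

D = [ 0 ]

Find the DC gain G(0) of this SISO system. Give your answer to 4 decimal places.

G(0) = C(-A)^{-1}B + D = -C A^{-1} B + D.
det A = -12, so A^{-1} = (1/-12)·adj(A) = [[13/12, -1/6, 5/3], [-7/2, 0, -4], [-25/12, 1/6, -8/3]]
A^{-1} B = [73/12, -37/2, -133/12]^T
C A^{-1} B = 287/6
G(0) = D - C A^{-1} B = 0 - (287/6) = -287/6 ≈ -47.8333

-47.8333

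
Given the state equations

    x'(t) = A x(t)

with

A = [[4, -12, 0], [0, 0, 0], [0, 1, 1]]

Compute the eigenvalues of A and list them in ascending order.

det(sI - A) = s^3 - (tr A)s^2 + (M11 + M22 + M33)s - det A, where Mii is the 2×2 principal minor of A obtained by deleting row i and column i.
tr A = 4 + 0 + 1 = 5; M11 = 0·1 - 0·1 = 0 - 0 = 0; M22 = 4·1 - 0·0 = 4 - 0 = 4; M33 = 4·0 - (-12)·0 = 0 - 0 = 0; sum of minors = 4.
det A = 4·(0·1 - 0·1) - (-12)·(0·1 - 0·0) + 0·(0·1 - 0·0) = 4·0 - (-12)·0 + 0·0 = 0.
So p(s) = det(sI - A) = s^3 - 5s^2 + 4s.
The constant term is 0, so p(s) = s(s^2 - 5s + 4).
Factor s^2 - 5s + 4: two numbers with sum 5 and product 4 are 4 and 1, so s^2 - 5s + 4 = (s - 4)(s - 1).
Hence p(s) = s (s - 4) (s - 1), with roots 0, 1, 4.
At least one eigenvalue has non-negative real part, so the system is not asymptotically stable.

0, 1, 4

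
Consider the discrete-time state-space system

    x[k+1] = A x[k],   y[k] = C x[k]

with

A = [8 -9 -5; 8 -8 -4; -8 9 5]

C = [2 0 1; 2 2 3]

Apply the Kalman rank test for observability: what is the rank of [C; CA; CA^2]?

2

CA = [[8, -9, -5], [8, -7, -3]]
CA^2 = [[32, -45, -29], [32, -43, -27]]
Observability matrix O = [C; CA; CA^2] = [[2, 0, 1], [2, 2, 3], [8, -9, -5], [8, -7, -3], [32, -45, -29], [32, -43, -27]]
The columns c1, c2, c3 of O are linearly dependent: -c1 - 2·c2 + 2·c3 = 0 (check each entry), so rank(O) ≤ 2.
The 2×2 minor from rows 1, 2, columns 1, 2 is 2·2 - 0·2 = 4 - 0 = 4 ≠ 0, so rank(O) = 2.
rank(O) = 2 < n = 3, so the pair (A, C) is not completely observable.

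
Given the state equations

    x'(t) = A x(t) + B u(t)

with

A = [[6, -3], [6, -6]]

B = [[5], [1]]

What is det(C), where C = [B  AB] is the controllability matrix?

AB = [[27], [24]]
Controllability matrix C = [B  AB] = [[5, 27], [1, 24]]
det(C) = 5·24 - 27·1 = 120 - 27 = 93
Since det(C) ≠ 0, rank(C) = 2 and the system is completely controllable.

93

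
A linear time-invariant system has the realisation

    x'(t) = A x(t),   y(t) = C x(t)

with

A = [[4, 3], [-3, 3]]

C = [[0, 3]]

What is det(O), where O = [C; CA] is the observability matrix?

27

CA = [[-9, 9]]
Observability matrix O = [C; CA] = [[0, 3], [-9, 9]]
det(O) = 0·9 - 3·(-9) = 0 - (-27) = 27
Since det(O) ≠ 0, rank(O) = 2 and the system is completely observable.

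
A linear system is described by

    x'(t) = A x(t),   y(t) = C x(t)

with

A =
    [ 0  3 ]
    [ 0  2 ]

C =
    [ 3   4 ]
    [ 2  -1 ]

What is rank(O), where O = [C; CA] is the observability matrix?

2

CA = [[0, 17], [0, 4]]
Observability matrix O = [C; CA] = [[3, 4], [2, -1], [0, 17], [0, 4]]
Take the 2×2 submatrix of O formed by rows 1, 2: [[3, 4], [2, -1]]. Its determinant is 3·(-1) - 4·2 = -3 - 8 = -11 ≠ 0.
So rank(O) ≥ 2; since O has 2 columns, rank(O) = 2.
rank(O) = 2 = n, so the pair (A, C) is completely observable.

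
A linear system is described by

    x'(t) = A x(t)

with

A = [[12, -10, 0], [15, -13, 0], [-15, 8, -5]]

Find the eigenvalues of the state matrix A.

-5, -3, 2

det(sI - A) = s^3 - (tr A)s^2 + (M11 + M22 + M33)s - det A, where Mii is the 2×2 principal minor of A obtained by deleting row i and column i.
tr A = 12 + (-13) + (-5) = -6; M11 = (-13)·(-5) - 0·8 = 65 - 0 = 65; M22 = 12·(-5) - 0·(-15) = -60 - 0 = -60; M33 = 12·(-13) - (-10)·15 = -156 - (-150) = -6; sum of minors = -1.
det A = 12·((-13)·(-5) - 0·8) - (-10)·(15·(-5) - 0·(-15)) + 0·(15·8 - (-13)·(-15)) = 12·65 - (-10)·(-75) + 0·(-75) = 30.
So p(s) = det(sI - A) = s^3 + 6s^2 - s - 30.
Rational-root test: any integer root divides -30. Testing small divisors, s = 2 works: p(2) = 8 + 24 + (-2) + (-30) = 0, so (s - 2) is a factor.
Dividing, p(s) = (s - 2)(s^2 + 8s + 15).
Factor s^2 + 8s + 15: two numbers with sum -8 and product 15 are -3 and -5, so s^2 + 8s + 15 = (s + 3)(s + 5).
Hence p(s) = (s - 2) (s + 3) (s + 5), with roots -5, -3, 2.
At least one eigenvalue has non-negative real part, so the system is not asymptotically stable.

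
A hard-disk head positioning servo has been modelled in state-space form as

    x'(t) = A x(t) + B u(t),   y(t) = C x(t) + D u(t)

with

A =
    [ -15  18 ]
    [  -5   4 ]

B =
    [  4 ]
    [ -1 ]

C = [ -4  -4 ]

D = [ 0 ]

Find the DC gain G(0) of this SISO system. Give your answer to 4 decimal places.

G(0) = C(-A)^{-1}B + D = -C A^{-1} B + D.
det A = 30, so A^{-1} = (1/30)·adj(A) = [[2/15, -3/5], [1/6, -1/2]]
A^{-1} B = [17/15, 7/6]^T
C A^{-1} B = -46/5
G(0) = D - C A^{-1} B = 0 - (-46/5) = 46/5 ≈ 9.2000

9.2000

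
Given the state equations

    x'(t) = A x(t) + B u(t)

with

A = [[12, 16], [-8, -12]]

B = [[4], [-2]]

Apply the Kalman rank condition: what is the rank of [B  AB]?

AB = [[16], [-8]]
Controllability matrix C = [B  AB] = [[4, 16], [-2, -8]]
Every column of C is a scalar multiple of column 1 = [4, -2] (multipliers 1, 4), so the columns span a one-dimensional space.
C ≠ 0, hence rank(C) = 1.
rank(C) = 1 < n = 2, so the pair (A, B) is not completely controllable.

1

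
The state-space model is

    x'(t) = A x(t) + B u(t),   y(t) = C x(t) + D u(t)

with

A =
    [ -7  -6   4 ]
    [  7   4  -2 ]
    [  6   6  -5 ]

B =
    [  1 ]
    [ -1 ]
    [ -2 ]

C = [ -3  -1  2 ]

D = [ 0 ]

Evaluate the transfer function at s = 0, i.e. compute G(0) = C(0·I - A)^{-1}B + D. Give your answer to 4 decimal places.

-3.4000

G(0) = C(-A)^{-1}B + D = -C A^{-1} B + D.
det A = -10, so A^{-1} = (1/-10)·adj(A) = [[4/5, 3/5, 2/5], [-23/10, -11/10, -7/5], [-9/5, -3/5, -7/5]]
A^{-1} B = [-3/5, 8/5, 8/5]^T
C A^{-1} B = 17/5
G(0) = D - C A^{-1} B = 0 - (17/5) = -17/5 ≈ -3.4000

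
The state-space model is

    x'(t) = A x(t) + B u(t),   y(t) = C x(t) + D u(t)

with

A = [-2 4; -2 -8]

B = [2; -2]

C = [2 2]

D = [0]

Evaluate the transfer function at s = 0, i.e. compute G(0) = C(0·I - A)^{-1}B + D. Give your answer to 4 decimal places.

0.0000

G(0) = C(-A)^{-1}B + D = -C A^{-1} B + D.
det A = 24, so A^{-1} = (1/24)·adj(A) = [[-1/3, -1/6], [1/12, -1/12]]
A^{-1} B = [-1/3, 1/3]^T
C A^{-1} B = 0
G(0) = D - C A^{-1} B = 0 - (0) = 0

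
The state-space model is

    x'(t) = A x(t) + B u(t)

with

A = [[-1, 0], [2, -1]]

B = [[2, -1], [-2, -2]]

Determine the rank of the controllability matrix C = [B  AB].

2

AB = [[-2, 1], [6, 0]]
Controllability matrix C = [B  AB] = [[2, -1, -2, 1], [-2, -2, 6, 0]]
Take the 2×2 submatrix of C formed by columns 1, 2: [[2, -1], [-2, -2]]. Its determinant is 2·(-2) - (-1)·(-2) = -4 - 2 = -6 ≠ 0.
So rank(C) ≥ 2; since C has 2 rows, rank(C) = 2.
rank(C) = 2 = n, so the pair (A, B) is completely controllable.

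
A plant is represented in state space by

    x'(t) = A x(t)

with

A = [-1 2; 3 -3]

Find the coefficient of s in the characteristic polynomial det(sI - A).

4

For a 2×2 matrix, det(sI - A) = s^2 - (tr A)s + det A.
tr A = -4, det A = -3.
So p(s) = s^2 + 4s - 3.
The coefficient of s is 4.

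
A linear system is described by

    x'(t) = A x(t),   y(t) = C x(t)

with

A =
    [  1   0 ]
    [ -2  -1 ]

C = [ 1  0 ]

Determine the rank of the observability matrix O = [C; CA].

1

CA = [[1, 0]]
Observability matrix O = [C; CA] = [[1, 0], [1, 0]]
Every row of O is a scalar multiple of row 1 = [1, 0] (multipliers 1, 1), so the rows span a one-dimensional space.
O ≠ 0, hence rank(O) = 1.
rank(O) = 1 < n = 2, so the pair (A, C) is not completely observable.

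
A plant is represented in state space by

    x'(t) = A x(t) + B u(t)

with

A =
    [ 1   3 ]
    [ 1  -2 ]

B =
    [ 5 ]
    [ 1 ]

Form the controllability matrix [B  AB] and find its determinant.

7

AB = [[8], [3]]
Controllability matrix C = [B  AB] = [[5, 8], [1, 3]]
det(C) = 5·3 - 8·1 = 15 - 8 = 7
Since det(C) ≠ 0, rank(C) = 2 and the system is completely controllable.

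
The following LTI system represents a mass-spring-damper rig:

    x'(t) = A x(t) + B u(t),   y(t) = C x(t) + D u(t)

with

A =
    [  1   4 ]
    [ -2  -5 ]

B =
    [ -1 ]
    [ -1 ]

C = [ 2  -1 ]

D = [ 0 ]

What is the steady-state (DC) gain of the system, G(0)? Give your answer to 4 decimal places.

-7.0000

G(0) = C(-A)^{-1}B + D = -C A^{-1} B + D.
det A = 3, so A^{-1} = (1/3)·adj(A) = [[-5/3, -4/3], [2/3, 1/3]]
A^{-1} B = [3, -1]^T
C A^{-1} B = 7
G(0) = D - C A^{-1} B = 0 - (7) = -7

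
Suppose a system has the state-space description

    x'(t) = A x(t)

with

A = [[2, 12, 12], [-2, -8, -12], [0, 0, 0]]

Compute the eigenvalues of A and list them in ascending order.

-4, -2, 0

det(sI - A) = s^3 - (tr A)s^2 + (M11 + M22 + M33)s - det A, where Mii is the 2×2 principal minor of A obtained by deleting row i and column i.
tr A = 2 + (-8) + 0 = -6; M11 = (-8)·0 - (-12)·0 = 0 - 0 = 0; M22 = 2·0 - 12·0 = 0 - 0 = 0; M33 = 2·(-8) - 12·(-2) = -16 - (-24) = 8; sum of minors = 8.
det A = 2·((-8)·0 - (-12)·0) - 12·((-2)·0 - (-12)·0) + 12·((-2)·0 - (-8)·0) = 2·0 - 12·0 + 12·0 = 0.
So p(s) = det(sI - A) = s^3 + 6s^2 + 8s.
The constant term is 0, so p(s) = s(s^2 + 6s + 8).
Factor s^2 + 6s + 8: two numbers with sum -6 and product 8 are -2 and -4, so s^2 + 6s + 8 = (s + 2)(s + 4).
Hence p(s) = s (s + 2) (s + 4), with roots -4, -2, 0.
At least one eigenvalue has non-negative real part, so the system is not asymptotically stable.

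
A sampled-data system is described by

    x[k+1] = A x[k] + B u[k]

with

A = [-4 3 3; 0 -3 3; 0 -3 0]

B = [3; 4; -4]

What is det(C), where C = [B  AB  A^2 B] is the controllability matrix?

AB = [[-12], [-24], [-12]]
A^2B = [[-60], [36], [72]]
Controllability matrix C = [B  AB  A^2B] = [[3, -12, -60], [4, -24, 36], [-4, -12, 72]]
Expanding along the first row, det(C) = 3·((-24)·72 - 36·(-12)) - (-12)·(4·72 - 36·(-4)) + (-60)·(4·(-12) - (-24)·(-4)) = 3·(-1296) - (-12)·432 + (-60)·(-144) = 9936
Since det(C) ≠ 0, rank(C) = 3 and the system is completely controllable.

9936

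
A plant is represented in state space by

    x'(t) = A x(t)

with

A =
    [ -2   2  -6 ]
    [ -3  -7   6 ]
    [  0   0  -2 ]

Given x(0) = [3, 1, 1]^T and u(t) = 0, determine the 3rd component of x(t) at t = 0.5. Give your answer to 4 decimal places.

det(sI - A) = s^3 - (tr A)s^2 + (M11 + M22 + M33)s - det A, where Mii is the 2×2 principal minor of A obtained by deleting row i and column i.
tr A = (-2) + (-7) + (-2) = -11; M11 = (-7)·(-2) - 6·0 = 14 - 0 = 14; M22 = (-2)·(-2) - (-6)·0 = 4 - 0 = 4; M33 = (-2)·(-7) - 2·(-3) = 14 - (-6) = 20; sum of minors = 38.
det A = (-2)·((-7)·(-2) - 6·0) - 2·((-3)·(-2) - 6·0) + (-6)·((-3)·0 - (-7)·0) = (-2)·14 - 2·6 + (-6)·0 = -40.
So p(s) = det(sI - A) = s^3 + 11s^2 + 38s + 40.
Rational-root test: any integer root divides 40. Testing small divisors, s = -2 works: p(-2) = -8 + 44 + (-76) + 40 = 0, so (s + 2) is a factor.
Dividing, p(s) = (s + 2)(s^2 + 9s + 20).
Factor s^2 + 9s + 20: two numbers with sum -9 and product 20 are -4 and -5, so s^2 + 9s + 20 = (s + 4)(s + 5).
Hence p(s) = (s + 2) (s + 4) (s + 5), with roots -5, -4, -2.
The eigenvalues -5, -4, -2 are distinct and real, so A is diagonalisable and x(t) = e^{At} x(0) = V diag(e^{λ_i t}) V^{-1} x(0), where the columns of V are the eigenvectors.
λ = -5: A - (-5)I = [[3, 2, -6], [-3, -2, 6], [0, 0, 3]]. v must be orthogonal to every row; (row 1) × (row 3) = [6, -9, 0], so take v_1 = [-2, 3, 0]^T.
λ = -4: A - (-4)I = [[2, 2, -6], [-3, -3, 6], [0, 0, 2]]. v must be orthogonal to every row; (row 1) × (row 2) = [-6, 6, 0], so take v_2 = [-1, 1, 0]^T.
λ = -2: A - (-2)I = [[0, 2, -6], [-3, -5, 6], [0, 0, 0]]. v must be orthogonal to every row; (row 1) × (row 2) = [-18, 18, 6], so take v_3 = [-3, 3, 1]^T.
V = [v_1 v_2 v_3] = [[-2, -1, -3], [3, 1, 3], [0, 0, 1]] has det V = 1, so V^{-1} = adj(V)/det V = [[1, 1, 0], [-3, -2, -3], [0, 0, 1]].
Modal coordinates z(0) = V^{-1} x(0): 1·3 + 1·1 + 0·1 = 4; (-3)·3 + (-2)·1 + (-3)·1 = -14; 0·3 + 0·1 + 1·1 = 1; so z(0) = [4, -14, 1]^T.
x_3(t) = Σ_i (v_i)_3 · z_i(0) · e^{λ_i t} (row 3 of V times the modal terms).
x_3(0.5) = 0·4·e^{-5·0.5} + 0·(-14)·e^{-4·0.5} + 1·1·e^{-2·0.5} = 0·0.082085 + 0·0.135335 + 1·0.367879 = 0.3679.

0.3679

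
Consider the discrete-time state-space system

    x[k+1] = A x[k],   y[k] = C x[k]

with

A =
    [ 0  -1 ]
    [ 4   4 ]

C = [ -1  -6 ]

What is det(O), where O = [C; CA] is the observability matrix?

CA = [[-24, -23]]
Observability matrix O = [C; CA] = [[-1, -6], [-24, -23]]
det(O) = (-1)·(-23) - (-6)·(-24) = 23 - 144 = -121
Since det(O) ≠ 0, rank(O) = 2 and the system is completely observable.

-121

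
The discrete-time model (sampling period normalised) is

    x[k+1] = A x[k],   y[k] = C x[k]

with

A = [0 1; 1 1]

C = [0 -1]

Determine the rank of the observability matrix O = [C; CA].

2

CA = [[-1, -1]]
Observability matrix O = [C; CA] = [[0, -1], [-1, -1]]
det(O) = 0·(-1) - (-1)·(-1) = 0 - 1 = -1 ≠ 0, so rank(O) = 2.
rank(O) = 2 = n, so the pair (A, C) is completely observable.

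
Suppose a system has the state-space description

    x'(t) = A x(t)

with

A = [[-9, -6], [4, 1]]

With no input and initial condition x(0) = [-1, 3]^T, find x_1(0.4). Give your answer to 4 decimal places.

-1.2963

det(sI - A) = s^2 - (tr A)s + det A, with tr A = (-9) + 1 = -8 and det A = (-9)·1 - (-6)·4 = -9 - (-24) = 15.
So p(s) = det(sI - A) = s^2 + 8s + 15.
Factor s^2 + 8s + 15: two numbers with sum -8 and product 15 are -3 and -5, so s^2 + 8s + 15 = (s + 3)(s + 5).
Hence p(s) = (s + 3) (s + 5), with roots -5, -3.
The eigenvalues -5, -3 are distinct and real, so A is diagonalisable and x(t) = e^{At} x(0) = V diag(e^{λ_i t}) V^{-1} x(0), where the columns of V are the eigenvectors.
λ = -5: A - (-5)I = [[-4, -6], [4, 6]]. Row 1 gives (-4)·v1 + (-6)·v2 = 0, so take v_1 = [3, -2]^T.
λ = -3: A - (-3)I = [[-6, -6], [4, 4]]. Row 1 gives (-6)·v1 + (-6)·v2 = 0, so take v_2 = [-1, 1]^T.
V = [v_1 v_2] = [[3, -1], [-2, 1]] has det V = 1, so V^{-1} = adj(V)/det V = [[1, 1], [2, 3]].
Modal coordinates z(0) = V^{-1} x(0): 1·(-1) + 1·3 = 2; 2·(-1) + 3·3 = 7; so z(0) = [2, 7]^T.
x_1(t) = Σ_i (v_i)_1 · z_i(0) · e^{λ_i t} (row 1 of V times the modal terms).
x_1(0.4) = 3·2·e^{-5·0.4} + (-1)·7·e^{-3·0.4} = 6·0.135335 + (-7)·0.301194 = -1.2963.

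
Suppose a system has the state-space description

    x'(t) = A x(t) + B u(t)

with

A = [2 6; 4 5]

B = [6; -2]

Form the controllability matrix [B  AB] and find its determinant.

84

AB = [[0], [14]]
Controllability matrix C = [B  AB] = [[6, 0], [-2, 14]]
det(C) = 6·14 - 0·(-2) = 84 - 0 = 84
Since det(C) ≠ 0, rank(C) = 2 and the system is completely controllable.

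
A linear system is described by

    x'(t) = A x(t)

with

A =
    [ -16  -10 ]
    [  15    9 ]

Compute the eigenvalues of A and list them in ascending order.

-6, -1

det(sI - A) = s^2 - (tr A)s + det A, with tr A = (-16) + 9 = -7 and det A = (-16)·9 - (-10)·15 = -144 - (-150) = 6.
So p(s) = det(sI - A) = s^2 + 7s + 6.
Factor s^2 + 7s + 6: two numbers with sum -7 and product 6 are -1 and -6, so s^2 + 7s + 6 = (s + 1)(s + 6).
Hence p(s) = (s + 1) (s + 6), with roots -6, -1.
All eigenvalues have negative real part, so the system is asymptotically stable.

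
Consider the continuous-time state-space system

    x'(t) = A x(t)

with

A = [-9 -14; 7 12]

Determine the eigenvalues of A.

-2, 5

det(sI - A) = s^2 - (tr A)s + det A, with tr A = (-9) + 12 = 3 and det A = (-9)·12 - (-14)·7 = -108 - (-98) = -10.
So p(s) = det(sI - A) = s^2 - 3s - 10.
Factor s^2 - 3s - 10: two numbers with sum 3 and product -10 are 5 and -2, so s^2 - 3s - 10 = (s - 5)(s + 2).
Hence p(s) = (s - 5) (s + 2), with roots -2, 5.
At least one eigenvalue has non-negative real part, so the system is not asymptotically stable.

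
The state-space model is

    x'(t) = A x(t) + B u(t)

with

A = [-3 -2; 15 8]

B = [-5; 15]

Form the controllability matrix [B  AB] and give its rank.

AB = [[-15], [45]]
Controllability matrix C = [B  AB] = [[-5, -15], [15, 45]]
Every column of C is a scalar multiple of column 1 = [-5, 15] (multipliers 1, 3), so the columns span a one-dimensional space.
C ≠ 0, hence rank(C) = 1.
rank(C) = 1 < n = 2, so the pair (A, B) is not completely controllable.

1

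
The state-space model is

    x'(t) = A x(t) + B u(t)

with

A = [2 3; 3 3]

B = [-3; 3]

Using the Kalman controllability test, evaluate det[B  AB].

-9

AB = [[3], [0]]
Controllability matrix C = [B  AB] = [[-3, 3], [3, 0]]
det(C) = (-3)·0 - 3·3 = 0 - 9 = -9
Since det(C) ≠ 0, rank(C) = 2 and the system is completely controllable.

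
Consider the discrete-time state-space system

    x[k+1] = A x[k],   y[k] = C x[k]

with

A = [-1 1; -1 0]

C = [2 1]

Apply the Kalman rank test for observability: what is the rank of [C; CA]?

2

CA = [[-3, 2]]
Observability matrix O = [C; CA] = [[2, 1], [-3, 2]]
det(O) = 2·2 - 1·(-3) = 4 - (-3) = 7 ≠ 0, so rank(O) = 2.
rank(O) = 2 = n, so the pair (A, C) is completely observable.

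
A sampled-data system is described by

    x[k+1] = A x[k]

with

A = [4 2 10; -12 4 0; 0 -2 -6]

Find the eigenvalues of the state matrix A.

-2, 0, 4

det(zI - A) = z^3 - (tr A)z^2 + (M11 + M22 + M33)z - det A, where Mii is the 2×2 principal minor of A obtained by deleting row i and column i.
tr A = 4 + 4 + (-6) = 2; M11 = 4·(-6) - 0·(-2) = -24 - 0 = -24; M22 = 4·(-6) - 10·0 = -24 - 0 = -24; M33 = 4·4 - 2·(-12) = 16 - (-24) = 40; sum of minors = -8.
det A = 4·(4·(-6) - 0·(-2)) - 2·((-12)·(-6) - 0·0) + 10·((-12)·(-2) - 4·0) = 4·(-24) - 2·72 + 10·24 = 0.
So p(z) = det(zI - A) = z^3 - 2z^2 - 8z.
The constant term is 0, so p(z) = z(z^2 - 2z - 8).
Factor z^2 - 2z - 8: two numbers with sum 2 and product -8 are 4 and -2, so z^2 - 2z - 8 = (z - 4)(z + 2).
Hence p(z) = z (z - 4) (z + 2), with roots -2, 0, 4.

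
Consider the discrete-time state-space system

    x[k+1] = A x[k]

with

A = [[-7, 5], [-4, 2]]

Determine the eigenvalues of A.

-3, -2

det(zI - A) = z^2 - (tr A)z + det A, with tr A = (-7) + 2 = -5 and det A = (-7)·2 - 5·(-4) = -14 - (-20) = 6.
So p(z) = det(zI - A) = z^2 + 5z + 6.
Factor z^2 + 5z + 6: two numbers with sum -5 and product 6 are -2 and -3, so z^2 + 5z + 6 = (z + 2)(z + 3).
Hence p(z) = (z + 2) (z + 3), with roots -3, -2.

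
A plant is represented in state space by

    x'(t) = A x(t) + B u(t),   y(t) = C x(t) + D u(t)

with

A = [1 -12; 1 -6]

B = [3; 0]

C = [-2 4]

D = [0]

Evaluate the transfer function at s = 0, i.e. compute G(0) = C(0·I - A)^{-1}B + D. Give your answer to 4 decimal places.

-4.0000

G(0) = C(-A)^{-1}B + D = -C A^{-1} B + D.
det A = 6, so A^{-1} = (1/6)·adj(A) = [[-1, 2], [-1/6, 1/6]]
A^{-1} B = [-3, -1/2]^T
C A^{-1} B = 4
G(0) = D - C A^{-1} B = 0 - (4) = -4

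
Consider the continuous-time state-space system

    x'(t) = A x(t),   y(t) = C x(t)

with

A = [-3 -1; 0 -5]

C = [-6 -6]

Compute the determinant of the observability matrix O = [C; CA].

-108

CA = [[18, 36]]
Observability matrix O = [C; CA] = [[-6, -6], [18, 36]]
det(O) = (-6)·36 - (-6)·18 = -216 - (-108) = -108
Since det(O) ≠ 0, rank(O) = 2 and the system is completely observable.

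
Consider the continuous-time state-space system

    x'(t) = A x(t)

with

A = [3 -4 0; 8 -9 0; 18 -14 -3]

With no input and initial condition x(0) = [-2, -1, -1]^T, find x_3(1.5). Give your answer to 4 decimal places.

-1.3360

det(sI - A) = s^3 - (tr A)s^2 + (M11 + M22 + M33)s - det A, where Mii is the 2×2 principal minor of A obtained by deleting row i and column i.
tr A = 3 + (-9) + (-3) = -9; M11 = (-9)·(-3) - 0·(-14) = 27 - 0 = 27; M22 = 3·(-3) - 0·18 = -9 - 0 = -9; M33 = 3·(-9) - (-4)·8 = -27 - (-32) = 5; sum of minors = 23.
det A = 3·((-9)·(-3) - 0·(-14)) - (-4)·(8·(-3) - 0·18) + 0·(8·(-14) - (-9)·18) = 3·27 - (-4)·(-24) + 0·50 = -15.
So p(s) = det(sI - A) = s^3 + 9s^2 + 23s + 15.
Rational-root test: any integer root divides 15. Testing small divisors, s = -1 works: p(-1) = -1 + 9 + (-23) + 15 = 0, so (s + 1) is a factor.
Dividing, p(s) = (s + 1)(s^2 + 8s + 15).
Factor s^2 + 8s + 15: two numbers with sum -8 and product 15 are -3 and -5, so s^2 + 8s + 15 = (s + 3)(s + 5).
Hence p(s) = (s + 1) (s + 3) (s + 5), with roots -5, -3, -1.
The eigenvalues -5, -3, -1 are distinct and real, so A is diagonalisable and x(t) = e^{At} x(0) = V diag(e^{λ_i t}) V^{-1} x(0), where the columns of V are the eigenvectors.
λ = -5: A - (-5)I = [[8, -4, 0], [8, -4, 0], [18, -14, 2]]. v must be orthogonal to every row; (row 1) × (row 3) = [-8, -16, -40], so take v_1 = [-1, -2, -5]^T.
λ = -3: A - (-3)I = [[6, -4, 0], [8, -6, 0], [18, -14, 0]]. v must be orthogonal to every row; (row 1) × (row 2) = [0, 0, -4], so take v_2 = [0, 0, 1]^T.
λ = -1: A - (-1)I = [[4, -4, 0], [8, -8, 0], [18, -14, -2]]. v must be orthogonal to every row; (row 1) × (row 3) = [8, 8, 16], so take v_3 = [1, 1, 2]^T.
V = [v_1 v_2 v_3] = [[-1, 0, 1], [-2, 0, 1], [-5, 1, 2]] has det V = -1, so V^{-1} = adj(V)/det V = [[1, -1, 0], [1, -3, 1], [2, -1, 0]].
Modal coordinates z(0) = V^{-1} x(0): 1·(-2) + (-1)·(-1) + 0·(-1) = -1; 1·(-2) + (-3)·(-1) + 1·(-1) = 0; 2·(-2) + (-1)·(-1) + 0·(-1) = -3; so z(0) = [-1, 0, -3]^T.
x_3(t) = Σ_i (v_i)_3 · z_i(0) · e^{λ_i t} (row 3 of V times the modal terms).
x_3(1.5) = (-5)·(-1)·e^{-5·1.5} + 1·0·e^{-3·1.5} + 2·(-3)·e^{-1·1.5} = 5·0.000553 + 0·0.011109 + (-6)·0.223130 = -1.3360.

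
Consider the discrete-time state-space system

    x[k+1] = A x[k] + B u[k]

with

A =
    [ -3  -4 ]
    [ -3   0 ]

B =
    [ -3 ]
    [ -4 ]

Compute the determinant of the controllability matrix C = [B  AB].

AB = [[25], [9]]
Controllability matrix C = [B  AB] = [[-3, 25], [-4, 9]]
det(C) = (-3)·9 - 25·(-4) = -27 - (-100) = 73
Since det(C) ≠ 0, rank(C) = 2 and the system is completely controllable.

73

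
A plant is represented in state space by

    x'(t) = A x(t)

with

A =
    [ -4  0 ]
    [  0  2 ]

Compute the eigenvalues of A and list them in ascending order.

-4, 2

det(sI - A) = s^2 - (tr A)s + det A, with tr A = (-4) + 2 = -2 and det A = (-4)·2 - 0·0 = -8 - 0 = -8.
So p(s) = det(sI - A) = s^2 + 2s - 8.
Factor s^2 + 2s - 8: two numbers with sum -2 and product -8 are 2 and -4, so s^2 + 2s - 8 = (s - 2)(s + 4).
Hence p(s) = (s - 2) (s + 4), with roots -4, 2.
At least one eigenvalue has non-negative real part, so the system is not asymptotically stable.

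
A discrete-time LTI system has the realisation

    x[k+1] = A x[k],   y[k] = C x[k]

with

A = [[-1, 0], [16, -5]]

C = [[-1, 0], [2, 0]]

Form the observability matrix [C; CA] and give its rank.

1

CA = [[1, 0], [-2, 0]]
Observability matrix O = [C; CA] = [[-1, 0], [2, 0], [1, 0], [-2, 0]]
Every row of O is a scalar multiple of row 1 = [-1, 0] (multipliers 1, -2, -1, 2), so the rows span a one-dimensional space.
O ≠ 0, hence rank(O) = 1.
rank(O) = 1 < n = 2, so the pair (A, C) is not completely observable.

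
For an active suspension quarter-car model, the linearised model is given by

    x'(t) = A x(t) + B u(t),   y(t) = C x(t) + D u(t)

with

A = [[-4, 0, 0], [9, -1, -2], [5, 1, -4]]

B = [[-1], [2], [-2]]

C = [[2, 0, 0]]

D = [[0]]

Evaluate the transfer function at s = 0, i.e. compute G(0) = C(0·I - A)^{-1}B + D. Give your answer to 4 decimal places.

G(0) = C(-A)^{-1}B + D = -C A^{-1} B + D.
det A = -24, so A^{-1} = (1/-24)·adj(A) = [[-1/4, 0, 0], [-13/12, -2/3, 1/3], [-7/12, -1/6, -1/6]]
A^{-1} B = [1/4, -11/12, 7/12]^T
C A^{-1} B = 1/2
G(0) = D - C A^{-1} B = 0 - (1/2) = -1/2 ≈ -0.5000

-0.5000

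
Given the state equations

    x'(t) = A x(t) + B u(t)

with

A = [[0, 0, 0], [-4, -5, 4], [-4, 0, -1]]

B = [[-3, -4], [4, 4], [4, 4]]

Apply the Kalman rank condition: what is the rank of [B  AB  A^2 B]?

2

AB = [[0, 0], [8, 12], [8, 12]]
A^2B = [[0, 0], [-8, -12], [-8, -12]]
Controllability matrix C = [B  AB  A^2B] = [[-3, -4, 0, 0, 0, 0], [4, 4, 8, 12, -8, -12], [4, 4, 8, 12, -8, -12]]
The rows r1, r2, r3 of C are linearly dependent: -r2 + r3 = 0 (check each entry), so rank(C) ≤ 2.
The 2×2 minor from rows 1, 2, columns 1, 2 is (-3)·4 - (-4)·4 = -12 - (-16) = 4 ≠ 0, so rank(C) = 2.
rank(C) = 2 < n = 3, so the pair (A, B) is not completely controllable.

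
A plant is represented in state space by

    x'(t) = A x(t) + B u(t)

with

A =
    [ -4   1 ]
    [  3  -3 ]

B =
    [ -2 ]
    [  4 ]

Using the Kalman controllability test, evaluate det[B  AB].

-12

AB = [[12], [-18]]
Controllability matrix C = [B  AB] = [[-2, 12], [4, -18]]
det(C) = (-2)·(-18) - 12·4 = 36 - 48 = -12
Since det(C) ≠ 0, rank(C) = 2 and the system is completely controllable.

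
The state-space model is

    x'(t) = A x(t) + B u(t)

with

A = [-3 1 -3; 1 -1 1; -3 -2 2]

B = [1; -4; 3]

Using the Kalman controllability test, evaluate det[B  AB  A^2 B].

-3821

AB = [[-16], [8], [11]]
A^2B = [[23], [-13], [54]]
Controllability matrix C = [B  AB  A^2B] = [[1, -16, 23], [-4, 8, -13], [3, 11, 54]]
Expanding along the first row, det(C) = 1·(8·54 - (-13)·11) - (-16)·((-4)·54 - (-13)·3) + 23·((-4)·11 - 8·3) = 1·575 - (-16)·(-177) + 23·(-68) = -3821
Since det(C) ≠ 0, rank(C) = 3 and the system is completely controllable.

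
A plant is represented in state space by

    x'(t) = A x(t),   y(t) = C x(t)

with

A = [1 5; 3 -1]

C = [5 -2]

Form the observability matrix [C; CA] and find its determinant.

CA = [[-1, 27]]
Observability matrix O = [C; CA] = [[5, -2], [-1, 27]]
det(O) = 5·27 - (-2)·(-1) = 135 - 2 = 133
Since det(O) ≠ 0, rank(O) = 2 and the system is completely observable.

133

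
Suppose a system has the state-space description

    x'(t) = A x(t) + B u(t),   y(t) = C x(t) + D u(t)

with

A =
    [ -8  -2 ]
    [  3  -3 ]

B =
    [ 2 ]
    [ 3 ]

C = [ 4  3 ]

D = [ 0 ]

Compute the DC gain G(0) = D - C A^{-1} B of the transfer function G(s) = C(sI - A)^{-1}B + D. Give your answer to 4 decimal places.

3.0000

G(0) = C(-A)^{-1}B + D = -C A^{-1} B + D.
det A = 30, so A^{-1} = (1/30)·adj(A) = [[-1/10, 1/15], [-1/10, -4/15]]
A^{-1} B = [0, -1]^T
C A^{-1} B = -3
G(0) = D - C A^{-1} B = 0 - (-3) = 3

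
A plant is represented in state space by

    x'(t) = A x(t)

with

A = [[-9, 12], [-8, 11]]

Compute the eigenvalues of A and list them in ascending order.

-1, 3

det(sI - A) = s^2 - (tr A)s + det A, with tr A = (-9) + 11 = 2 and det A = (-9)·11 - 12·(-8) = -99 - (-96) = -3.
So p(s) = det(sI - A) = s^2 - 2s - 3.
Factor s^2 - 2s - 3: two numbers with sum 2 and product -3 are 3 and -1, so s^2 - 2s - 3 = (s - 3)(s + 1).
Hence p(s) = (s - 3) (s + 1), with roots -1, 3.
At least one eigenvalue has non-negative real part, so the system is not asymptotically stable.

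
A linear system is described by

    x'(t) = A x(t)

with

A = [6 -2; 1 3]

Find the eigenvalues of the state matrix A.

4, 5

det(sI - A) = s^2 - (tr A)s + det A, with tr A = 6 + 3 = 9 and det A = 6·3 - (-2)·1 = 18 - (-2) = 20.
So p(s) = det(sI - A) = s^2 - 9s + 20.
Factor s^2 - 9s + 20: two numbers with sum 9 and product 20 are 5 and 4, so s^2 - 9s + 20 = (s - 5)(s - 4).
Hence p(s) = (s - 5) (s - 4), with roots 4, 5.
At least one eigenvalue has non-negative real part, so the system is not asymptotically stable.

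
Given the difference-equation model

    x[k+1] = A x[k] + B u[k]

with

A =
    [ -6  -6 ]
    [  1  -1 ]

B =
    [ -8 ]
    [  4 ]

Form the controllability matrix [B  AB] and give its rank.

AB = [[24], [-12]]
Controllability matrix C = [B  AB] = [[-8, 24], [4, -12]]
Every column of C is a scalar multiple of column 1 = [-8, 4] (multipliers 1, -3), so the columns span a one-dimensional space.
C ≠ 0, hence rank(C) = 1.
rank(C) = 1 < n = 2, so the pair (A, B) is not completely controllable.

1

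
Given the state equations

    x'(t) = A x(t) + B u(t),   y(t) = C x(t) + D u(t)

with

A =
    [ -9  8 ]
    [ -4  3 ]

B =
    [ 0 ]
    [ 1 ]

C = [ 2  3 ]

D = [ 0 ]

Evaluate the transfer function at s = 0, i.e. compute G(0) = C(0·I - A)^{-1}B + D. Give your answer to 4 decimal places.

G(0) = C(-A)^{-1}B + D = -C A^{-1} B + D.
det A = 5, so A^{-1} = (1/5)·adj(A) = [[3/5, -8/5], [4/5, -9/5]]
A^{-1} B = [-8/5, -9/5]^T
C A^{-1} B = -43/5
G(0) = D - C A^{-1} B = 0 - (-43/5) = 43/5 ≈ 8.6000

8.6000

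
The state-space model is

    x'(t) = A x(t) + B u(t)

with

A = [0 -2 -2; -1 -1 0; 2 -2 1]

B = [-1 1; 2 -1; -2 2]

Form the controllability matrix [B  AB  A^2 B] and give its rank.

AB = [[0, -2], [-1, 0], [-8, 6]]
A^2B = [[18, -12], [1, 2], [-6, 2]]
Controllability matrix C = [B  AB  A^2B] = [[-1, 1, 0, -2, 18, -12], [2, -1, -1, 0, 1, 2], [-2, 2, -8, 6, -6, 2]]
Take the 3×3 submatrix of C formed by columns 1, 2, 3: [[-1, 1, 0], [2, -1, -1], [-2, 2, -8]]. Its determinant is (-1)·((-1)·(-8) - (-1)·2) - 1·(2·(-8) - (-1)·(-2)) + 0·(2·2 - (-1)·(-2)) = (-1)·10 - 1·(-18) + 0·2 = 8 ≠ 0.
So rank(C) ≥ 3; since C has 3 rows, rank(C) = 3.
rank(C) = 3 = n, so the pair (A, B) is completely controllable.

3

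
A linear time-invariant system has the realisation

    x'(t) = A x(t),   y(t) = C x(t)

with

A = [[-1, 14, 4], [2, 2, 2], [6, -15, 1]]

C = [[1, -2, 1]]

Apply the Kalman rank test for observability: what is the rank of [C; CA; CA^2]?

2

CA = [[1, -5, 1]]
CA^2 = [[-5, -11, -5]]
Observability matrix O = [C; CA; CA^2] = [[1, -2, 1], [1, -5, 1], [-5, -11, -5]]
The columns c1, c2, c3 of O are linearly dependent: -c1 + c3 = 0 (check each entry), so rank(O) ≤ 2.
The 2×2 minor from rows 1, 2, columns 1, 2 is 1·(-5) - (-2)·1 = -5 - (-2) = -3 ≠ 0, so rank(O) = 2.
rank(O) = 2 < n = 3, so the pair (A, C) is not completely observable.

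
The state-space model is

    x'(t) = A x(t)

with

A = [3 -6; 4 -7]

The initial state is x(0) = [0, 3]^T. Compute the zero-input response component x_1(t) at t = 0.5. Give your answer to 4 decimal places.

-3.4506

det(sI - A) = s^2 - (tr A)s + det A, with tr A = 3 + (-7) = -4 and det A = 3·(-7) - (-6)·4 = -21 - (-24) = 3.
So p(s) = det(sI - A) = s^2 + 4s + 3.
Factor s^2 + 4s + 3: two numbers with sum -4 and product 3 are -1 and -3, so s^2 + 4s + 3 = (s + 1)(s + 3).
Hence p(s) = (s + 1) (s + 3), with roots -3, -1.
The eigenvalues -3, -1 are distinct and real, so A is diagonalisable and x(t) = e^{At} x(0) = V diag(e^{λ_i t}) V^{-1} x(0), where the columns of V are the eigenvectors.
λ = -3: A - (-3)I = [[6, -6], [4, -4]]. Row 1 gives 6·v1 + (-6)·v2 = 0, so take v_1 = [1, 1]^T.
λ = -1: A - (-1)I = [[4, -6], [4, -6]]. Row 1 gives 4·v1 + (-6)·v2 = 0, so take v_2 = [3, 2]^T.
V = [v_1 v_2] = [[1, 3], [1, 2]] has det V = -1, so V^{-1} = adj(V)/det V = [[-2, 3], [1, -1]].
Modal coordinates z(0) = V^{-1} x(0): (-2)·0 + 3·3 = 9; 1·0 + (-1)·3 = -3; so z(0) = [9, -3]^T.
x_1(t) = Σ_i (v_i)_1 · z_i(0) · e^{λ_i t} (row 1 of V times the modal terms).
x_1(0.5) = 1·9·e^{-3·0.5} + 3·(-3)·e^{-1·0.5} = 9·0.223130 + (-9)·0.606531 = -3.4506.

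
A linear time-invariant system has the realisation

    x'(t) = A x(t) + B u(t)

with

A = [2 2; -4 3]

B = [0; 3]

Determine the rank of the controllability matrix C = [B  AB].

2

AB = [[6], [9]]
Controllability matrix C = [B  AB] = [[0, 6], [3, 9]]
det(C) = 0·9 - 6·3 = 0 - 18 = -18 ≠ 0, so rank(C) = 2.
rank(C) = 2 = n, so the pair (A, B) is completely controllable.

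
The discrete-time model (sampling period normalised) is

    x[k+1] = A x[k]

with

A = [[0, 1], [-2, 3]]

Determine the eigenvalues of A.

1, 2

det(zI - A) = z^2 - (tr A)z + det A, with tr A = 0 + 3 = 3 and det A = 0·3 - 1·(-2) = 0 - (-2) = 2.
So p(z) = det(zI - A) = z^2 - 3z + 2.
Factor z^2 - 3z + 2: two numbers with sum 3 and product 2 are 2 and 1, so z^2 - 3z + 2 = (z - 2)(z - 1).
Hence p(z) = (z - 2) (z - 1), with roots 1, 2.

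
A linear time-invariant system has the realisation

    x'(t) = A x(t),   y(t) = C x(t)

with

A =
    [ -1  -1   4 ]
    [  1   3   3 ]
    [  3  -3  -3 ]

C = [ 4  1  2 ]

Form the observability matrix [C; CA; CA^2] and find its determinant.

5169

CA = [[3, -7, 13]]
CA^2 = [[29, -63, -48]]
Observability matrix O = [C; CA; CA^2] = [[4, 1, 2], [3, -7, 13], [29, -63, -48]]
Expanding along the first row, det(O) = 4·((-7)·(-48) - 13·(-63)) - 1·(3·(-48) - 13·29) + 2·(3·(-63) - (-7)·29) = 4·1155 - 1·(-521) + 2·14 = 5169
Since det(O) ≠ 0, rank(O) = 3 and the system is completely observable.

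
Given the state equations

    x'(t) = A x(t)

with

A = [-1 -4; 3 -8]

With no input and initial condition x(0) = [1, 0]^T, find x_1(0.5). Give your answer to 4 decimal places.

0.2951

det(sI - A) = s^2 - (tr A)s + det A, with tr A = (-1) + (-8) = -9 and det A = (-1)·(-8) - (-4)·3 = 8 - (-12) = 20.
So p(s) = det(sI - A) = s^2 + 9s + 20.
Factor s^2 + 9s + 20: two numbers with sum -9 and product 20 are -4 and -5, so s^2 + 9s + 20 = (s + 4)(s + 5).
Hence p(s) = (s + 4) (s + 5), with roots -5, -4.
The eigenvalues -5, -4 are distinct and real, so A is diagonalisable and x(t) = e^{At} x(0) = V diag(e^{λ_i t}) V^{-1} x(0), where the columns of V are the eigenvectors.
λ = -5: A - (-5)I = [[4, -4], [3, -3]]. Row 1 gives 4·v1 + (-4)·v2 = 0, so take v_1 = [-1, -1]^T.
λ = -4: A - (-4)I = [[3, -4], [3, -4]]. Row 1 gives 3·v1 + (-4)·v2 = 0, so take v_2 = [4, 3]^T.
V = [v_1 v_2] = [[-1, 4], [-1, 3]] has det V = 1, so V^{-1} = adj(V)/det V = [[3, -4], [1, -1]].
Modal coordinates z(0) = V^{-1} x(0): 3·1 + (-4)·0 = 3; 1·1 + (-1)·0 = 1; so z(0) = [3, 1]^T.
x_1(t) = Σ_i (v_i)_1 · z_i(0) · e^{λ_i t} (row 1 of V times the modal terms).
x_1(0.5) = (-1)·3·e^{-5·0.5} + 4·1·e^{-4·0.5} = (-3)·0.082085 + 4·0.135335 = 0.2951.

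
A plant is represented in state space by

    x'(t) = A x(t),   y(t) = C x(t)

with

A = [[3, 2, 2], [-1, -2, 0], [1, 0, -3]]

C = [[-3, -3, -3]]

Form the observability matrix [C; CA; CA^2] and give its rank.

CA = [[-9, 0, 3]]
CA^2 = [[-24, -18, -27]]
Observability matrix O = [C; CA; CA^2] = [[-3, -3, -3], [-9, 0, 3], [-24, -18, -27]]
det(O) = (-3)·(0·(-27) - 3·(-18)) - (-3)·((-9)·(-27) - 3·(-24)) + (-3)·((-9)·(-18) - 0·(-24)) = (-3)·54 - (-3)·315 + (-3)·162 = 297 ≠ 0, so rank(O) = 3.
rank(O) = 3 = n, so the pair (A, C) is completely observable.

3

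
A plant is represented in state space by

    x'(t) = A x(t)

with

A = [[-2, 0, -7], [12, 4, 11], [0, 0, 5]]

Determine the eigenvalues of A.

det(sI - A) = s^3 - (tr A)s^2 + (M11 + M22 + M33)s - det A, where Mii is the 2×2 principal minor of A obtained by deleting row i and column i.
tr A = (-2) + 4 + 5 = 7; M11 = 4·5 - 11·0 = 20 - 0 = 20; M22 = (-2)·5 - (-7)·0 = -10 - 0 = -10; M33 = (-2)·4 - 0·12 = -8 - 0 = -8; sum of minors = 2.
det A = (-2)·(4·5 - 11·0) - 0·(12·5 - 11·0) + (-7)·(12·0 - 4·0) = (-2)·20 - 0·60 + (-7)·0 = -40.
So p(s) = det(sI - A) = s^3 - 7s^2 + 2s + 40.
Rational-root test: any integer root divides 40. Testing small divisors, s = -2 works: p(-2) = -8 + (-28) + (-4) + 40 = 0, so (s + 2) is a factor.
Dividing, p(s) = (s + 2)(s^2 - 9s + 20).
Factor s^2 - 9s + 20: two numbers with sum 9 and product 20 are 5 and 4, so s^2 - 9s + 20 = (s - 5)(s - 4).
Hence p(s) = (s - 5) (s - 4) (s + 2), with roots -2, 4, 5.
At least one eigenvalue has non-negative real part, so the system is not asymptotically stable.

-2, 4, 5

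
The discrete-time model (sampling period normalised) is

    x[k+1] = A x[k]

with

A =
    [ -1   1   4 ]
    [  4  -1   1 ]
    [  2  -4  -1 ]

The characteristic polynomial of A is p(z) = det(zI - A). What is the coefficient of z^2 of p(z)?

Expand det(zI - A) for the 3×3 matrix.
p(z) = z^3 + 3z^2 - 5z + 55.
(Check: constant term = det(-A) = (-1)^3 det A = 55; coefficient of z^2 = -tr A = 3.)
The coefficient of z^2 is 3.

3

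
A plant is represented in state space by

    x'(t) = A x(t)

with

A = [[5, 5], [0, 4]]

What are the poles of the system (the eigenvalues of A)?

4, 5

det(sI - A) = s^2 - (tr A)s + det A, with tr A = 5 + 4 = 9 and det A = 5·4 - 5·0 = 20 - 0 = 20.
So p(s) = det(sI - A) = s^2 - 9s + 20.
Factor s^2 - 9s + 20: two numbers with sum 9 and product 20 are 5 and 4, so s^2 - 9s + 20 = (s - 5)(s - 4).
Hence p(s) = (s - 5) (s - 4), with roots 4, 5.
At least one eigenvalue has non-negative real part, so the system is not asymptotically stable.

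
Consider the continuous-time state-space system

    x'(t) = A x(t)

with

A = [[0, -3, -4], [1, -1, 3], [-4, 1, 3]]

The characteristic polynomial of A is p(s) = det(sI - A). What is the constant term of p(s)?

-57

Expand det(sI - A) for the 3×3 matrix.
p(s) = s^3 - 2s^2 - 19s - 57.
(Check: constant term = det(-A) = (-1)^3 det A = -57; coefficient of s^2 = -tr A = -2.)
The constant term is -57.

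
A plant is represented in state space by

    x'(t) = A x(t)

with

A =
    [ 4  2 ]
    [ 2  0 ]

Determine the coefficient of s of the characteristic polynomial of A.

-4

For a 2×2 matrix, det(sI - A) = s^2 - (tr A)s + det A.
tr A = 4, det A = -4.
So p(s) = s^2 - 4s - 4.
The coefficient of s is -4.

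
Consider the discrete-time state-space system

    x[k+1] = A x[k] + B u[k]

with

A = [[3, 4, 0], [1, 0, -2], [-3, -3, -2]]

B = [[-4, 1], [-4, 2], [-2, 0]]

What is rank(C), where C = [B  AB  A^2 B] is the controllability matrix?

AB = [[-28, 11], [0, 1], [28, -9]]
A^2B = [[-84, 37], [-84, 29], [28, -18]]
Controllability matrix C = [B  AB  A^2B] = [[-4, 1, -28, 11, -84, 37], [-4, 2, 0, 1, -84, 29], [-2, 0, 28, -9, 28, -18]]
Take the 3×3 submatrix of C formed by columns 1, 2, 3: [[-4, 1, -28], [-4, 2, 0], [-2, 0, 28]]. Its determinant is (-4)·(2·28 - 0·0) - 1·((-4)·28 - 0·(-2)) + (-28)·((-4)·0 - 2·(-2)) = (-4)·56 - 1·(-112) + (-28)·4 = -224 ≠ 0.
So rank(C) ≥ 3; since C has 3 rows, rank(C) = 3.
rank(C) = 3 = n, so the pair (A, B) is completely controllable.

3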